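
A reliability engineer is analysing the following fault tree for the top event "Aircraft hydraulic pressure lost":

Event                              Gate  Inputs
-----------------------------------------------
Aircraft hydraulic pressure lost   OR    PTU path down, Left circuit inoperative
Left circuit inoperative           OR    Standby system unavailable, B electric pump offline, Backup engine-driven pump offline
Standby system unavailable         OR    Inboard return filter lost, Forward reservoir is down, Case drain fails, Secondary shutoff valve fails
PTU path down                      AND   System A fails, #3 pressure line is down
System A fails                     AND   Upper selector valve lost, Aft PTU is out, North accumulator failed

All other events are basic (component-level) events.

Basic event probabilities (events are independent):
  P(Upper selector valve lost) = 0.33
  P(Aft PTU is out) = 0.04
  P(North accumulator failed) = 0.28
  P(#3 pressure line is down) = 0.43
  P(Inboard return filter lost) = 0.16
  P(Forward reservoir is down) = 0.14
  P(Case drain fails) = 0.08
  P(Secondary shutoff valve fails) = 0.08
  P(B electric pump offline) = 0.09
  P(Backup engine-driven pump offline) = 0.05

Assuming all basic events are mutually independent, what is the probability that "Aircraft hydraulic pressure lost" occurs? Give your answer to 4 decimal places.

P(System A fails) [AND] = 0.33 × 0.04 × 0.28 = 0.003696
P(PTU path down) [AND] = 0.003696 × 0.43 = 0.001589
P(Standby system unavailable) [OR] = 1 − (1−0.16) × (1−0.14) × (1−0.08) × (1−0.08) = 0.388561
P(Left circuit inoperative) [OR] = 1 − (1−0.388561) × (1−0.09) × (1−0.05) = 0.471411
P(Aircraft hydraulic pressure lost) [OR] = 1 − (1−0.001589) × (1−0.471411) = 0.472251
Rounded to 4 decimal places: P(Aircraft hydraulic pressure lost) ≈ 0.4723.

0.4723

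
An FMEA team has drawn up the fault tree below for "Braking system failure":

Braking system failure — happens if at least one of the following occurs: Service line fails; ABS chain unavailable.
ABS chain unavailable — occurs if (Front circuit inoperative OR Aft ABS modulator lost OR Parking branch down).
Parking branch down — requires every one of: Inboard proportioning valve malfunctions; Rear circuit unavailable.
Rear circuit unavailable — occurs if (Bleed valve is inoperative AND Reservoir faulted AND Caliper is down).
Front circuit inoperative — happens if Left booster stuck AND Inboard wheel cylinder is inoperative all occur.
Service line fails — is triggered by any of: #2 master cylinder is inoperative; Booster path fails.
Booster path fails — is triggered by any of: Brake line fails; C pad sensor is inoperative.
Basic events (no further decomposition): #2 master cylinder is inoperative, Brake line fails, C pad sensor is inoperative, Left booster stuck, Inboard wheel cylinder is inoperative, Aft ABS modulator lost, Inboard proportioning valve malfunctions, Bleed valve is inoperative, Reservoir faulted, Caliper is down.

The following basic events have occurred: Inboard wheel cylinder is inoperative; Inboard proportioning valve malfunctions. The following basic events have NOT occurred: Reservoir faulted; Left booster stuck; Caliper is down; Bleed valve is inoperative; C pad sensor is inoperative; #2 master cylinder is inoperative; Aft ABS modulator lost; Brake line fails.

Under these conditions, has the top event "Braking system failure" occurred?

No

Booster path fails [OR]: Brake line fails=not, C pad sensor is inoperative=not → no input occurs → does not occur.
Service line fails [OR]: #2 master cylinder is inoperative=not, Booster path fails=not → no input occurs → does not occur.
Front circuit inoperative [AND]: Left booster stuck=not, Inboard wheel cylinder is inoperative=occurs → not all inputs occur → does not occur.
Rear circuit unavailable [AND]: Bleed valve is inoperative=not, Reservoir faulted=not, Caliper is down=not → not all inputs occur → does not occur.
Parking branch down [AND]: Inboard proportioning valve malfunctions=occurs, Rear circuit unavailable=not → not all inputs occur → does not occur.
ABS chain unavailable [OR]: Front circuit inoperative=not, Aft ABS modulator lost=not, Parking branch down=not → no input occurs → does not occur.
Braking system failure [OR]: Service line fails=not, ABS chain unavailable=not → no input occurs → does not occur.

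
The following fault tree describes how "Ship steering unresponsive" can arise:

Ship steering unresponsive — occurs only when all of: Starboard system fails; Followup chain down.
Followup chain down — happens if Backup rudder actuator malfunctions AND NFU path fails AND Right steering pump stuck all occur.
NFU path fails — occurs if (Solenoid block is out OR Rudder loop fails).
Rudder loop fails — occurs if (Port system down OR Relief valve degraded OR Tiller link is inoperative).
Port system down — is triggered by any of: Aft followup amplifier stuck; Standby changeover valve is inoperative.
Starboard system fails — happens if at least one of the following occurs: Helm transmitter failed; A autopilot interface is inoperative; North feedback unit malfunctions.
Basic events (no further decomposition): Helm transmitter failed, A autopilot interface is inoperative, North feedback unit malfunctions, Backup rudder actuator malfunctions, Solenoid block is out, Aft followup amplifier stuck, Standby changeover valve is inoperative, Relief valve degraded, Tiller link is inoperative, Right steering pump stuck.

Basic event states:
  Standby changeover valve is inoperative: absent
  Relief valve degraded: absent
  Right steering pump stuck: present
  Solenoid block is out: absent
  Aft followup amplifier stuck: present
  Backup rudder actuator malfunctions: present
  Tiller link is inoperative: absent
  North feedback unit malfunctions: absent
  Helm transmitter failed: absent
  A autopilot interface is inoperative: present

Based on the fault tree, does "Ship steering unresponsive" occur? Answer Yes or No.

Starboard system fails [OR]: Helm transmitter failed=not, A autopilot interface is inoperative=occurs, North feedback unit malfunctions=not → at least one input occurs → occurs.
Port system down [OR]: Aft followup amplifier stuck=occurs, Standby changeover valve is inoperative=not → at least one input occurs → occurs.
Rudder loop fails [OR]: Port system down=occurs, Relief valve degraded=not, Tiller link is inoperative=not → at least one input occurs → occurs.
NFU path fails [OR]: Solenoid block is out=not, Rudder loop fails=occurs → at least one input occurs → occurs.
Followup chain down [AND]: Backup rudder actuator malfunctions=occurs, NFU path fails=occurs, Right steering pump stuck=occurs → all inputs occur → occurs.
Ship steering unresponsive [AND]: Starboard system fails=occurs, Followup chain down=occurs → all inputs occur → occurs.

Yes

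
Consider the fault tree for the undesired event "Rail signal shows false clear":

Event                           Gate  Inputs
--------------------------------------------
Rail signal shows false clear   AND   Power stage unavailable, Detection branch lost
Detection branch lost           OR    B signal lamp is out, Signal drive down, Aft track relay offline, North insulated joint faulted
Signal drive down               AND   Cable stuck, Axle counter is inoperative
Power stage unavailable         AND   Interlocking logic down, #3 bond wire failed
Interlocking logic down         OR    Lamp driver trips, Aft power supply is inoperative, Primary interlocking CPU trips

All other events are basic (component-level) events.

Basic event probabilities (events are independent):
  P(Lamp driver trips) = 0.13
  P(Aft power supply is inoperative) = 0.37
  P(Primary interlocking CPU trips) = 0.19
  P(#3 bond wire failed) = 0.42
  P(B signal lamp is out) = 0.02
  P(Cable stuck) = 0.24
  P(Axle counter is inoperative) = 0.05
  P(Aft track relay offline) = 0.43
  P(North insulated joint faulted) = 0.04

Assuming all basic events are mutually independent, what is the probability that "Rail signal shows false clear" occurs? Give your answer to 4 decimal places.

0.1098

P(Interlocking logic down) [OR] = 1 − (1−0.13) × (1−0.37) × (1−0.19) = 0.556039
P(Power stage unavailable) [AND] = 0.556039 × 0.42 = 0.233536
P(Signal drive down) [AND] = 0.24 × 0.05 = 0.012000
P(Detection branch lost) [OR] = 1 − (1−0.02) × (1−0.012000) × (1−0.43) × (1−0.04) = 0.470179
P(Rail signal shows false clear) [AND] = 0.233536 × 0.470179 = 0.109804
Rounded to 4 decimal places: P(Rail signal shows false clear) ≈ 0.1098.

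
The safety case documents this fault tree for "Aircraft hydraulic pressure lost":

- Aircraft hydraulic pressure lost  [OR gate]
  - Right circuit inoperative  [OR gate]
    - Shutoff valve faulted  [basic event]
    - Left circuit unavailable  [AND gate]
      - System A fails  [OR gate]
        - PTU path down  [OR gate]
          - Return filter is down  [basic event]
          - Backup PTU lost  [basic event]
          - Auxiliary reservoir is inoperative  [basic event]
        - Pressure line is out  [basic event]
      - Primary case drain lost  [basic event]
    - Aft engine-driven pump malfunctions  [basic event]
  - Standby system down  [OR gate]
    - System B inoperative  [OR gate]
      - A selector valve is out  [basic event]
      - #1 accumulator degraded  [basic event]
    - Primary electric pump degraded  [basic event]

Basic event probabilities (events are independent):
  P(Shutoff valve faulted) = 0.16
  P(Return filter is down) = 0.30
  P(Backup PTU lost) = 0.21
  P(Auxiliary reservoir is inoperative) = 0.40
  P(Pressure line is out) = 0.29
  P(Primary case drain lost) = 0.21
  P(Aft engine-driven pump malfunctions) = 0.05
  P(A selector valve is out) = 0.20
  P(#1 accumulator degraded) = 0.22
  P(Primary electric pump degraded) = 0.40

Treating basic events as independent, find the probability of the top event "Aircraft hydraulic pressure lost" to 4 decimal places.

0.7492

P(PTU path down) [OR] = 1 − (1−0.30) × (1−0.21) × (1−0.40) = 0.668200
P(System A fails) [OR] = 1 − (1−0.668200) × (1−0.29) = 0.764422
P(Left circuit unavailable) [AND] = 0.764422 × 0.21 = 0.160529
P(Right circuit inoperative) [OR] = 1 − (1−0.16) × (1−0.160529) × (1−0.05) = 0.330102
P(System B inoperative) [OR] = 1 − (1−0.20) × (1−0.22) = 0.376000
P(Standby system down) [OR] = 1 − (1−0.376000) × (1−0.40) = 0.625600
P(Aircraft hydraulic pressure lost) [OR] = 1 − (1−0.330102) × (1−0.625600) = 0.749190
Rounded to 4 decimal places: P(Aircraft hydraulic pressure lost) ≈ 0.7492.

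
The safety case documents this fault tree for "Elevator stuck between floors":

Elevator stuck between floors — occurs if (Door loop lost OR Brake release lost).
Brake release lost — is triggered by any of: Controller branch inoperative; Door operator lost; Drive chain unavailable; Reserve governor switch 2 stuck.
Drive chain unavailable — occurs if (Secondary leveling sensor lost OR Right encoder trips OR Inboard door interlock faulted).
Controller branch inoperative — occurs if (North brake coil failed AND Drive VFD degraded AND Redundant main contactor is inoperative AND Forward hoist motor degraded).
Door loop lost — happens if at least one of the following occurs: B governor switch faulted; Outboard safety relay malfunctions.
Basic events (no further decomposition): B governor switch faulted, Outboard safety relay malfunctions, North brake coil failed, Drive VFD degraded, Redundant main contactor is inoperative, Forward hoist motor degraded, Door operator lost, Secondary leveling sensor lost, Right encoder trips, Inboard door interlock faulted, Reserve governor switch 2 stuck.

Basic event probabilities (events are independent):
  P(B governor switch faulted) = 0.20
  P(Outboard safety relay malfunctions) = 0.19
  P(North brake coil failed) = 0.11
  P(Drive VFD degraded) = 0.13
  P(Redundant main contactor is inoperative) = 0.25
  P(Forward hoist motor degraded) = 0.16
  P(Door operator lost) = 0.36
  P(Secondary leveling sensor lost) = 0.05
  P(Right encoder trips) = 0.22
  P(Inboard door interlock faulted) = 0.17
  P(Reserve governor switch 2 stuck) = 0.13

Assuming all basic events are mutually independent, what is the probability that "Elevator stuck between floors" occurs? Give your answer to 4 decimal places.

0.7782

P(Door loop lost) [OR] = 1 − (1−0.20) × (1−0.19) = 0.352000
P(Controller branch inoperative) [AND] = 0.11 × 0.13 × 0.25 × 0.16 = 0.000572
P(Drive chain unavailable) [OR] = 1 − (1−0.05) × (1−0.22) × (1−0.17) = 0.384970
P(Brake release lost) [OR] = 1 − (1−0.000572) × (1−0.36) × (1−0.384970) × (1−0.13) = 0.657747
P(Elevator stuck between floors) [OR] = 1 − (1−0.352000) × (1−0.657747) = 0.778220
Rounded to 4 decimal places: P(Elevator stuck between floors) ≈ 0.7782.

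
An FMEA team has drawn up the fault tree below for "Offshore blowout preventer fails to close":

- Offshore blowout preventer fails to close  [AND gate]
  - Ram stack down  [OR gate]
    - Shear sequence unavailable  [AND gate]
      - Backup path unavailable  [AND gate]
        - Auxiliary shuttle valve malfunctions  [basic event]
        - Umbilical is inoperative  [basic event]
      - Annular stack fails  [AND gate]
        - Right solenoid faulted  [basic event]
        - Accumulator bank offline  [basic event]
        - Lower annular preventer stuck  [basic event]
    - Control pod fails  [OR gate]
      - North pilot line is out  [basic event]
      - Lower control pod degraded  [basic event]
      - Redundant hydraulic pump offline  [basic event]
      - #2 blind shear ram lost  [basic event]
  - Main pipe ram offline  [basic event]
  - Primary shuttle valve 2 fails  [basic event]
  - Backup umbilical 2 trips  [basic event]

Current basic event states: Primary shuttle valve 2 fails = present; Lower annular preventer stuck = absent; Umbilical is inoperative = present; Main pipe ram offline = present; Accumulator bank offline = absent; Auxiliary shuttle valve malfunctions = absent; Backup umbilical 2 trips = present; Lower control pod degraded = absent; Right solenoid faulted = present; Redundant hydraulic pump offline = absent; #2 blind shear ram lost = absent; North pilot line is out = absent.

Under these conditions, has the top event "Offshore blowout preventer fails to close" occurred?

No

Backup path unavailable [AND]: Auxiliary shuttle valve malfunctions=not, Umbilical is inoperative=occurs → not all inputs occur → does not occur.
Annular stack fails [AND]: Right solenoid faulted=occurs, Accumulator bank offline=not, Lower annular preventer stuck=not → not all inputs occur → does not occur.
Shear sequence unavailable [AND]: Backup path unavailable=not, Annular stack fails=not → not all inputs occur → does not occur.
Control pod fails [OR]: North pilot line is out=not, Lower control pod degraded=not, Redundant hydraulic pump offline=not, #2 blind shear ram lost=not → no input occurs → does not occur.
Ram stack down [OR]: Shear sequence unavailable=not, Control pod fails=not → no input occurs → does not occur.
Offshore blowout preventer fails to close [AND]: Ram stack down=not, Main pipe ram offline=occurs, Primary shuttle valve 2 fails=occurs, Backup umbilical 2 trips=occurs → not all inputs occur → does not occur.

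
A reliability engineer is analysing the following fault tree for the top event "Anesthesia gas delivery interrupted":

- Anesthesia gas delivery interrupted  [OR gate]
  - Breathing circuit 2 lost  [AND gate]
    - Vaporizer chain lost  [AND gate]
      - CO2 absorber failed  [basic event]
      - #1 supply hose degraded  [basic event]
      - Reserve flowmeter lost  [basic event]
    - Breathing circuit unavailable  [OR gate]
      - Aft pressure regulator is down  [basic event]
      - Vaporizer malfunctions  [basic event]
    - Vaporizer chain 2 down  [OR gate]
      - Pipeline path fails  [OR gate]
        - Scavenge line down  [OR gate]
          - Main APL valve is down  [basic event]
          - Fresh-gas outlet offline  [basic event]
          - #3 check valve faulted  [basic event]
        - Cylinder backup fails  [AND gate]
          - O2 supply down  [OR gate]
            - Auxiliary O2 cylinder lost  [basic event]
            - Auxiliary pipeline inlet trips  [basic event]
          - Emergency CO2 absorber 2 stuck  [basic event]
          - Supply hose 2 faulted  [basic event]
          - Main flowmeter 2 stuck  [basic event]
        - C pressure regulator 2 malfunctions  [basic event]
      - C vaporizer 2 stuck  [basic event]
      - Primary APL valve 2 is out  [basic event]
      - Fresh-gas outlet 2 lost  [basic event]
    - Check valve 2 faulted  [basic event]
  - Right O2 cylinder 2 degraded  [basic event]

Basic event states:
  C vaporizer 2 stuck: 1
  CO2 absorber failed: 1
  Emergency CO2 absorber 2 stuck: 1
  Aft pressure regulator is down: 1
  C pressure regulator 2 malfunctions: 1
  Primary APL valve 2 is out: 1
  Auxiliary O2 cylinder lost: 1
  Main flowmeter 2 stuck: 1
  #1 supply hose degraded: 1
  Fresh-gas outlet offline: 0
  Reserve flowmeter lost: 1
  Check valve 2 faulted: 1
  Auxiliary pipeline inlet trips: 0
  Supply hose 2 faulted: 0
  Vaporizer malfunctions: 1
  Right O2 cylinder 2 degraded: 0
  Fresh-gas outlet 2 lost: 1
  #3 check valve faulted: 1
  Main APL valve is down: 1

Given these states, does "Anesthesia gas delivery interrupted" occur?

Yes

Vaporizer chain lost [AND]: CO2 absorber failed=occurs, #1 supply hose degraded=occurs, Reserve flowmeter lost=occurs → all inputs occur → occurs.
Breathing circuit unavailable [OR]: Aft pressure regulator is down=occurs, Vaporizer malfunctions=occurs → at least one input occurs → occurs.
Scavenge line down [OR]: Main APL valve is down=occurs, Fresh-gas outlet offline=not, #3 check valve faulted=occurs → at least one input occurs → occurs.
O2 supply down [OR]: Auxiliary O2 cylinder lost=occurs, Auxiliary pipeline inlet trips=not → at least one input occurs → occurs.
Cylinder backup fails [AND]: O2 supply down=occurs, Emergency CO2 absorber 2 stuck=occurs, Supply hose 2 faulted=not, Main flowmeter 2 stuck=occurs → not all inputs occur → does not occur.
Pipeline path fails [OR]: Scavenge line down=occurs, Cylinder backup fails=not, C pressure regulator 2 malfunctions=occurs → at least one input occurs → occurs.
Vaporizer chain 2 down [OR]: Pipeline path fails=occurs, C vaporizer 2 stuck=occurs, Primary APL valve 2 is out=occurs, Fresh-gas outlet 2 lost=occurs → at least one input occurs → occurs.
Breathing circuit 2 lost [AND]: Vaporizer chain lost=occurs, Breathing circuit unavailable=occurs, Vaporizer chain 2 down=occurs, Check valve 2 faulted=occurs → all inputs occur → occurs.
Anesthesia gas delivery interrupted [OR]: Breathing circuit 2 lost=occurs, Right O2 cylinder 2 degraded=not → at least one input occurs → occurs.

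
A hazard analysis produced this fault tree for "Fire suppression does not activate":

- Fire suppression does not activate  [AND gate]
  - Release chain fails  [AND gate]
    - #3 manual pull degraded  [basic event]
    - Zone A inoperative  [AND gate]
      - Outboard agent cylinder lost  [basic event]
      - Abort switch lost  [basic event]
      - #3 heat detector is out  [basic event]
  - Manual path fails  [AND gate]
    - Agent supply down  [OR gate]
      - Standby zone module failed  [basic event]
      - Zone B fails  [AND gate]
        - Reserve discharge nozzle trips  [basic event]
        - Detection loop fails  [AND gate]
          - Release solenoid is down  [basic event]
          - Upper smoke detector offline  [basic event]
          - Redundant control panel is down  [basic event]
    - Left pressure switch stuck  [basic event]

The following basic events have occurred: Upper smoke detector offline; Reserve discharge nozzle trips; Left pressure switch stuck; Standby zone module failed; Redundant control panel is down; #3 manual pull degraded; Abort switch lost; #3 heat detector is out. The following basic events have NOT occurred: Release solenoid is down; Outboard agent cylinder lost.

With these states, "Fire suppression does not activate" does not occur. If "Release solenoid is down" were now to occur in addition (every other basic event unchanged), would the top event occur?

Counterfactual: set "Release solenoid is down" to occurred.
Zone A inoperative [AND]: Outboard agent cylinder lost=not, Abort switch lost=occurs, #3 heat detector is out=occurs → not all inputs occur → does not occur.
Release chain fails [AND]: #3 manual pull degraded=occurs, Zone A inoperative=not → not all inputs occur → does not occur.
Detection loop fails [AND]: Release solenoid is down=occurs, Upper smoke detector offline=occurs, Redundant control panel is down=occurs → all inputs occur → occurs.
Zone B fails [AND]: Reserve discharge nozzle trips=occurs, Detection loop fails=occurs → all inputs occur → occurs.
Agent supply down [OR]: Standby zone module failed=occurs, Zone B fails=occurs → at least one input occurs → occurs.
Manual path fails [AND]: Agent supply down=occurs, Left pressure switch stuck=occurs → all inputs occur → occurs.
Fire suppression does not activate [AND]: Release chain fails=not, Manual path fails=occurs → not all inputs occur → does not occur.

No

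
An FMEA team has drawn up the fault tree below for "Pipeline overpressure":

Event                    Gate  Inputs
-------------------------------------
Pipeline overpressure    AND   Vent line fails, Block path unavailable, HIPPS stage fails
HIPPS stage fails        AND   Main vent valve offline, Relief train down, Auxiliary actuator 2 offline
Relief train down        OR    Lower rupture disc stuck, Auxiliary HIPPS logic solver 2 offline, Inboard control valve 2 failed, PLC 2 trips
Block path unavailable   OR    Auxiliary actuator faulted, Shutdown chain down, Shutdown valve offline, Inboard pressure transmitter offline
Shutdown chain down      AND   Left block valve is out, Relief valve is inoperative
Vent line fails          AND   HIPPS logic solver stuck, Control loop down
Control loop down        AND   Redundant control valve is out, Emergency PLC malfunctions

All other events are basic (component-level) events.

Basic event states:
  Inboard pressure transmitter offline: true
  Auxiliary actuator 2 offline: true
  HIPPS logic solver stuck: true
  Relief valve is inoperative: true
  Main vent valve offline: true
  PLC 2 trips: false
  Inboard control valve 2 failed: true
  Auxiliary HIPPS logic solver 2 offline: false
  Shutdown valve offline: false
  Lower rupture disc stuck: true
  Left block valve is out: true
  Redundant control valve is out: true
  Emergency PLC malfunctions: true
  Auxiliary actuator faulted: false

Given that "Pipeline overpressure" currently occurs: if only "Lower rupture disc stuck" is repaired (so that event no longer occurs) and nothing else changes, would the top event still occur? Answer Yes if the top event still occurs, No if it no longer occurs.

Counterfactual: set "Lower rupture disc stuck" to not occurred.
Control loop down [AND]: Redundant control valve is out=occurs, Emergency PLC malfunctions=occurs → all inputs occur → occurs.
Vent line fails [AND]: HIPPS logic solver stuck=occurs, Control loop down=occurs → all inputs occur → occurs.
Shutdown chain down [AND]: Left block valve is out=occurs, Relief valve is inoperative=occurs → all inputs occur → occurs.
Block path unavailable [OR]: Auxiliary actuator faulted=not, Shutdown chain down=occurs, Shutdown valve offline=not, Inboard pressure transmitter offline=occurs → at least one input occurs → occurs.
Relief train down [OR]: Lower rupture disc stuck=not, Auxiliary HIPPS logic solver 2 offline=not, Inboard control valve 2 failed=occurs, PLC 2 trips=not → at least one input occurs → occurs.
HIPPS stage fails [AND]: Main vent valve offline=occurs, Relief train down=occurs, Auxiliary actuator 2 offline=occurs → all inputs occur → occurs.
Pipeline overpressure [AND]: Vent line fails=occurs, Block path unavailable=occurs, HIPPS stage fails=occurs → all inputs occur → occurs.

Yes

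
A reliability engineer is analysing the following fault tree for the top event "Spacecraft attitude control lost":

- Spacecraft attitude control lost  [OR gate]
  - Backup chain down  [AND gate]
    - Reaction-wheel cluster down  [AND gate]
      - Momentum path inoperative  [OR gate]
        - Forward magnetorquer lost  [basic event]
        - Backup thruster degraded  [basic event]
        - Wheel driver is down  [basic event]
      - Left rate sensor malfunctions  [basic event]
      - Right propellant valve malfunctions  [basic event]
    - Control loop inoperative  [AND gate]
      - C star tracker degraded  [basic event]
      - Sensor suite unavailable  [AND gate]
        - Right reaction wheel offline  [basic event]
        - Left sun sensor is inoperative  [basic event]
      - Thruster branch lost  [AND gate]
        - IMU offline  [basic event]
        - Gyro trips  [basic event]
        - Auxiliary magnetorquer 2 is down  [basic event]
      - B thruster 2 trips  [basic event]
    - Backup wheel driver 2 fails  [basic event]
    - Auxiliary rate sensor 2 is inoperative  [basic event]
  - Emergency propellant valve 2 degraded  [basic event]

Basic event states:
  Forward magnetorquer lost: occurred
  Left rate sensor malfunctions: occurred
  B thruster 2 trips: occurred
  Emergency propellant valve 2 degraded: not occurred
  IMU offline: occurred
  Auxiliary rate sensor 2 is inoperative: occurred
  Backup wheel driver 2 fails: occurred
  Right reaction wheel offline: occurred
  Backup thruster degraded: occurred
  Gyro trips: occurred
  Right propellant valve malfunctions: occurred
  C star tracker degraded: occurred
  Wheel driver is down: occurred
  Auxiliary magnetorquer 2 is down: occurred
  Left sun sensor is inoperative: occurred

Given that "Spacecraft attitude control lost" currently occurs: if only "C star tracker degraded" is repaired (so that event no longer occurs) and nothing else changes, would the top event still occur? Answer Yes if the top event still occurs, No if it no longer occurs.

No

Counterfactual: set "C star tracker degraded" to not occurred.
Momentum path inoperative [OR]: Forward magnetorquer lost=occurs, Backup thruster degraded=occurs, Wheel driver is down=occurs → at least one input occurs → occurs.
Reaction-wheel cluster down [AND]: Momentum path inoperative=occurs, Left rate sensor malfunctions=occurs, Right propellant valve malfunctions=occurs → all inputs occur → occurs.
Sensor suite unavailable [AND]: Right reaction wheel offline=occurs, Left sun sensor is inoperative=occurs → all inputs occur → occurs.
Thruster branch lost [AND]: IMU offline=occurs, Gyro trips=occurs, Auxiliary magnetorquer 2 is down=occurs → all inputs occur → occurs.
Control loop inoperative [AND]: C star tracker degraded=not, Sensor suite unavailable=occurs, Thruster branch lost=occurs, B thruster 2 trips=occurs → not all inputs occur → does not occur.
Backup chain down [AND]: Reaction-wheel cluster down=occurs, Control loop inoperative=not, Backup wheel driver 2 fails=occurs, Auxiliary rate sensor 2 is inoperative=occurs → not all inputs occur → does not occur.
Spacecraft attitude control lost [OR]: Backup chain down=not, Emergency propellant valve 2 degraded=not → no input occurs → does not occur.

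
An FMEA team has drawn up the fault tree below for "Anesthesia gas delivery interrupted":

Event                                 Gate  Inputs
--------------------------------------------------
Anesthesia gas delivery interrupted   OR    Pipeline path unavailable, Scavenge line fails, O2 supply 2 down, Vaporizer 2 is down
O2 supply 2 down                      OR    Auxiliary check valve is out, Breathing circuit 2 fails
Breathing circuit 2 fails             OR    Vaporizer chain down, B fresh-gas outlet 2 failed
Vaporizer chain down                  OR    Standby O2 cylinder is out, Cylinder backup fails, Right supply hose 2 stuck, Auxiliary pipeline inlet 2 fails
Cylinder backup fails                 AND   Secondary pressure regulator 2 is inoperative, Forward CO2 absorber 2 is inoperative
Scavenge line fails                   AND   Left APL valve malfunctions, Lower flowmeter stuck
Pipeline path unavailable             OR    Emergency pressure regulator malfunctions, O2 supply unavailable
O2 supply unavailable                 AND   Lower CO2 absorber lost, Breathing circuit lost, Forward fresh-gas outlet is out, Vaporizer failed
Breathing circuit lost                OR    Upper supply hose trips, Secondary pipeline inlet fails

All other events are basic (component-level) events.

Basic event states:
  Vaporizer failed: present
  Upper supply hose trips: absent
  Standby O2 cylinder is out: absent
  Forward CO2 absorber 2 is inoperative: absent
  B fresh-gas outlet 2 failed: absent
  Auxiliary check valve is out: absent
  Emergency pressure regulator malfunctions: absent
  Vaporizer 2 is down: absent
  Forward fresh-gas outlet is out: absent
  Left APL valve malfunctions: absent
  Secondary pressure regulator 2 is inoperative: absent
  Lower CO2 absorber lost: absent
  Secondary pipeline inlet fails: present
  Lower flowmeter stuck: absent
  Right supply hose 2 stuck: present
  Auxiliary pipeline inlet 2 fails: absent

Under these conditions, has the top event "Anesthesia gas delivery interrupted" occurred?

Breathing circuit lost [OR]: Upper supply hose trips=not, Secondary pipeline inlet fails=occurs → at least one input occurs → occurs.
O2 supply unavailable [AND]: Lower CO2 absorber lost=not, Breathing circuit lost=occurs, Forward fresh-gas outlet is out=not, Vaporizer failed=occurs → not all inputs occur → does not occur.
Pipeline path unavailable [OR]: Emergency pressure regulator malfunctions=not, O2 supply unavailable=not → no input occurs → does not occur.
Scavenge line fails [AND]: Left APL valve malfunctions=not, Lower flowmeter stuck=not → not all inputs occur → does not occur.
Cylinder backup fails [AND]: Secondary pressure regulator 2 is inoperative=not, Forward CO2 absorber 2 is inoperative=not → not all inputs occur → does not occur.
Vaporizer chain down [OR]: Standby O2 cylinder is out=not, Cylinder backup fails=not, Right supply hose 2 stuck=occurs, Auxiliary pipeline inlet 2 fails=not → at least one input occurs → occurs.
Breathing circuit 2 fails [OR]: Vaporizer chain down=occurs, B fresh-gas outlet 2 failed=not → at least one input occurs → occurs.
O2 supply 2 down [OR]: Auxiliary check valve is out=not, Breathing circuit 2 fails=occurs → at least one input occurs → occurs.
Anesthesia gas delivery interrupted [OR]: Pipeline path unavailable=not, Scavenge line fails=not, O2 supply 2 down=occurs, Vaporizer 2 is down=not → at least one input occurs → occurs.

Yes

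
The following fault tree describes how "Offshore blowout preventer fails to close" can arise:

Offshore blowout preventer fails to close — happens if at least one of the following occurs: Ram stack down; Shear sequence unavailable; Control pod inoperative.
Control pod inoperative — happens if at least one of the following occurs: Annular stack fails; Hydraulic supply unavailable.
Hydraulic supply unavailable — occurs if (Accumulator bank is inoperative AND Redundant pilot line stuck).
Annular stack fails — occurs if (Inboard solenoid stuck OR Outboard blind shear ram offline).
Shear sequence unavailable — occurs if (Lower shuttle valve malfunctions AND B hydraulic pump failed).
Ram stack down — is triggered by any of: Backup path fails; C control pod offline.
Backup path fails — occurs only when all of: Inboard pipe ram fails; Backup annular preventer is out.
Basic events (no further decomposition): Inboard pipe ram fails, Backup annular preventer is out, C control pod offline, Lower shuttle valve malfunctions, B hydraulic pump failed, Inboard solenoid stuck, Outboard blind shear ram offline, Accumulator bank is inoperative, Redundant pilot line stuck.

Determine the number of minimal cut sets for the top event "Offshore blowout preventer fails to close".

6

Backup path fails [AND]: one cut set from each child combined → 1 × 1 = 1 cut set(s).
Ram stack down [OR]: union of children's cut sets → 2 cut set(s).
Shear sequence unavailable [AND]: one cut set from each child combined → 1 × 1 = 1 cut set(s).
Annular stack fails [OR]: union of children's cut sets → 2 cut set(s).
Hydraulic supply unavailable [AND]: one cut set from each child combined → 1 × 1 = 1 cut set(s).
Control pod inoperative [OR]: union of children's cut sets → 3 cut set(s).
Offshore blowout preventer fails to close [OR]: union of children's cut sets → 6 cut set(s).
Minimal cut sets: {Backup annular preventer is out, Inboard pipe ram fails}; {C control pod offline}; {B hydraulic pump failed, Lower shuttle valve malfunctions}; {Inboard solenoid stuck}; {Outboard blind shear ram offline}; {Accumulator bank is inoperative, Redundant pilot line stuck}.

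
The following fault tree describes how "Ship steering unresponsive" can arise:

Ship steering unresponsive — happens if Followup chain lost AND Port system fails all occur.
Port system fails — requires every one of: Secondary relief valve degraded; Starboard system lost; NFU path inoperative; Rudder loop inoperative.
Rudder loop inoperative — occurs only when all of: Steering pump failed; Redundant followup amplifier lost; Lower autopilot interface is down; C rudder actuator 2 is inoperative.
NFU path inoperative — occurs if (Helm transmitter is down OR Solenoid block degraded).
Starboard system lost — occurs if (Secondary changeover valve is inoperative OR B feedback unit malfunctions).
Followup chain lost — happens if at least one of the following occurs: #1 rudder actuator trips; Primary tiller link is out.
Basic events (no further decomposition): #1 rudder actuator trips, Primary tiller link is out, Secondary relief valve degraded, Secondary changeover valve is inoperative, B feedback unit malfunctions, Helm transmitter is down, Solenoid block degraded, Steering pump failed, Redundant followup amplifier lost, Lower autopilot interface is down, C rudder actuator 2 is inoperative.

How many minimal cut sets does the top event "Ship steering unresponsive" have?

Followup chain lost [OR]: union of children's cut sets → 2 cut set(s).
Starboard system lost [OR]: union of children's cut sets → 2 cut set(s).
NFU path inoperative [OR]: union of children's cut sets → 2 cut set(s).
Rudder loop inoperative [AND]: one cut set from each child combined → 1 × 1 × 1 × 1 = 1 cut set(s).
Port system fails [AND]: one cut set from each child combined → 1 × 2 × 2 × 1 = 4 cut set(s).
Ship steering unresponsive [AND]: one cut set from each child combined → 2 × 4 = 8 cut set(s).
Minimal cut sets: {#1 rudder actuator trips, C rudder actuator 2 is inoperative, Helm transmitter is down, Lower autopilot interface is down, Redundant followup amplifier lost, Secondary changeover valve is inoperative, Secondary relief valve degraded, Steering pump failed}; {#1 rudder actuator trips, C rudder actuator 2 is inoperative, Lower autopilot interface is down, Redundant followup amplifier lost, Secondary changeover valve is inoperative, Secondary relief valve degraded, Solenoid block degraded, Steering pump failed}; {#1 rudder actuator trips, B feedback unit malfunctions, C rudder actuator 2 is inoperative, Helm transmitter is down, Lower autopilot interface is down, Redundant followup amplifier lost, Secondary relief valve degraded, Steering pump failed}; {#1 rudder actuator trips, B feedback unit malfunctions, C rudder actuator 2 is inoperative, Lower autopilot interface is down, Redundant followup amplifier lost, Secondary relief valve degraded, Solenoid block degraded, Steering pump failed}; {C rudder actuator 2 is inoperative, Helm transmitter is down, Lower autopilot interface is down, Primary tiller link is out, Redundant followup amplifier lost, Secondary changeover valve is inoperative, Secondary relief valve degraded, Steering pump failed}; {C rudder actuator 2 is inoperative, Lower autopilot interface is down, Primary tiller link is out, Redundant followup amplifier lost, Secondary changeover valve is inoperative, Secondary relief valve degraded, Solenoid block degraded, Steering pump failed}; {B feedback unit malfunctions, C rudder actuator 2 is inoperative, Helm transmitter is down, Lower autopilot interface is down, Primary tiller link is out, Redundant followup amplifier lost, Secondary relief valve degraded, Steering pump failed}; {B feedback unit malfunctions, C rudder actuator 2 is inoperative, Lower autopilot interface is down, Primary tiller link is out, Redundant followup amplifier lost, Secondary relief valve degraded, Solenoid block degraded, Steering pump failed}.

8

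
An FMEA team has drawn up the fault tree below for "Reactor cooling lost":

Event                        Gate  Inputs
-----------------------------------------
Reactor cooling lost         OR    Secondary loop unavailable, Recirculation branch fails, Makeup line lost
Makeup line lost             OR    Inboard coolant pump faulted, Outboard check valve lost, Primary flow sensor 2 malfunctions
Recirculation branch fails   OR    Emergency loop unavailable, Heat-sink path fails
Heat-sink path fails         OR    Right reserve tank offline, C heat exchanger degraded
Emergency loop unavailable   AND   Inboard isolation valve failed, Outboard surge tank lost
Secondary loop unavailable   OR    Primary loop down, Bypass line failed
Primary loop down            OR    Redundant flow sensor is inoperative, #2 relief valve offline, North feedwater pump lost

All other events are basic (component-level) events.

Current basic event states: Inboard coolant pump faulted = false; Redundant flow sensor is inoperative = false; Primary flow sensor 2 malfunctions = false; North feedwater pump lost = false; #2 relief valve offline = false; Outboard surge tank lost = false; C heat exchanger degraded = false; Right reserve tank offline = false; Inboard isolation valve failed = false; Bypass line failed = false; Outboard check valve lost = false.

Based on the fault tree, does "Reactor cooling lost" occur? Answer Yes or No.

No

Primary loop down [OR]: Redundant flow sensor is inoperative=not, #2 relief valve offline=not, North feedwater pump lost=not → no input occurs → does not occur.
Secondary loop unavailable [OR]: Primary loop down=not, Bypass line failed=not → no input occurs → does not occur.
Emergency loop unavailable [AND]: Inboard isolation valve failed=not, Outboard surge tank lost=not → not all inputs occur → does not occur.
Heat-sink path fails [OR]: Right reserve tank offline=not, C heat exchanger degraded=not → no input occurs → does not occur.
Recirculation branch fails [OR]: Emergency loop unavailable=not, Heat-sink path fails=not → no input occurs → does not occur.
Makeup line lost [OR]: Inboard coolant pump faulted=not, Outboard check valve lost=not, Primary flow sensor 2 malfunctions=not → no input occurs → does not occur.
Reactor cooling lost [OR]: Secondary loop unavailable=not, Recirculation branch fails=not, Makeup line lost=not → no input occurs → does not occur.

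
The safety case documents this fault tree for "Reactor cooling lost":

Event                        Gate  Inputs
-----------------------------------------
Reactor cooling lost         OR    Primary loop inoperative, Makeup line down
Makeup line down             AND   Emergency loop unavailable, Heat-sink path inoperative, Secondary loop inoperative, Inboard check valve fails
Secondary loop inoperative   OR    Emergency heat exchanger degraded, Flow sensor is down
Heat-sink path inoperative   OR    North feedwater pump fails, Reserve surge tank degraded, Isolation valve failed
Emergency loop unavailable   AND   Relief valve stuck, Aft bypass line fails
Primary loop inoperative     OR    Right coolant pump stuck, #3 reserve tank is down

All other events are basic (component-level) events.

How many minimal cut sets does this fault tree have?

Primary loop inoperative [OR]: union of children's cut sets → 2 cut set(s).
Emergency loop unavailable [AND]: one cut set from each child combined → 1 × 1 = 1 cut set(s).
Heat-sink path inoperative [OR]: union of children's cut sets → 3 cut set(s).
Secondary loop inoperative [OR]: union of children's cut sets → 2 cut set(s).
Makeup line down [AND]: one cut set from each child combined → 1 × 3 × 2 × 1 = 6 cut set(s).
Reactor cooling lost [OR]: union of children's cut sets → 8 cut set(s).
Minimal cut sets: {Right coolant pump stuck}; {#3 reserve tank is down}; {Aft bypass line fails, Emergency heat exchanger degraded, Inboard check valve fails, North feedwater pump fails, Relief valve stuck}; {Aft bypass line fails, Flow sensor is down, Inboard check valve fails, North feedwater pump fails, Relief valve stuck}; {Aft bypass line fails, Emergency heat exchanger degraded, Inboard check valve fails, Relief valve stuck, Reserve surge tank degraded}; {Aft bypass line fails, Flow sensor is down, Inboard check valve fails, Relief valve stuck, Reserve surge tank degraded}; {Aft bypass line fails, Emergency heat exchanger degraded, Inboard check valve fails, Isolation valve failed, Relief valve stuck}; {Aft bypass line fails, Flow sensor is down, Inboard check valve fails, Isolation valve failed, Relief valve stuck}.

8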